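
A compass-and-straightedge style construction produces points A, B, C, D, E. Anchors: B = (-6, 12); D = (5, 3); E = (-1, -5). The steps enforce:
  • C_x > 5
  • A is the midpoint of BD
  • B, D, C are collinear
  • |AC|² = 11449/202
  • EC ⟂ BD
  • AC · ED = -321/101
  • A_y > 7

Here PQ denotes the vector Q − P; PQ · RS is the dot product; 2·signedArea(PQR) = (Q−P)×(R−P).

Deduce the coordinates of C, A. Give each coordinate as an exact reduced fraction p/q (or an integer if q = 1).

A = (-1/2, 15/2)
C = (538/101, 276/101)

1. C_x = 538/101  [B, D, C are collinear ∩ EC ⟂ BD]
2. C_y = 276/101  [B, D, C are collinear ∩ EC ⟂ BD]
   → C = (538/101, 276/101)
3. A_x = -1/2  [A is the midpoint of BD]
4. A_y = 15/2  [A is the midpoint of BD]
   → A = (-1/2, 15/2)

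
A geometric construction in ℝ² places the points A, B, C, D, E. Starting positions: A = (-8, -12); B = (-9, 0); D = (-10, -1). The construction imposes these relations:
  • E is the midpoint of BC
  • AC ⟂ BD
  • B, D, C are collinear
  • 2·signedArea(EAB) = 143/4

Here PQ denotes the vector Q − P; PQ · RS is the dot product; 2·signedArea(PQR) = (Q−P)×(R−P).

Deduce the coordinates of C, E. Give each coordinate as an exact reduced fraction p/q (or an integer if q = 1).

1. C_x = -29/2  [B, D, C are collinear ∩ AC ⟂ BD]
2. C_y = -11/2  [B, D, C are collinear ∩ AC ⟂ BD]
   → C = (-29/2, -11/2)
3. E_x = -47/4  [E is the midpoint of BC]
4. E_y = -11/4  [E is the midpoint of BC]
   → E = (-47/4, -11/4)

C = (-29/2, -11/2)
E = (-47/4, -11/4)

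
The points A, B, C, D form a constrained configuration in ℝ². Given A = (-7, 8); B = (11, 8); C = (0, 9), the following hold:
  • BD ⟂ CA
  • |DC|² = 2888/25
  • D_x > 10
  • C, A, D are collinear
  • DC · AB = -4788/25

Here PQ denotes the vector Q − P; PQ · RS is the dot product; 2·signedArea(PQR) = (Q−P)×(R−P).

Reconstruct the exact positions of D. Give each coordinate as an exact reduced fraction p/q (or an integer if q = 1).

1. D_x = 266/25  [C, A, D are collinear ∩ BD ⟂ CA]
2. D_y = 263/25  [C, A, D are collinear ∩ BD ⟂ CA]
   → D = (266/25, 263/25)

D = (266/25, 263/25)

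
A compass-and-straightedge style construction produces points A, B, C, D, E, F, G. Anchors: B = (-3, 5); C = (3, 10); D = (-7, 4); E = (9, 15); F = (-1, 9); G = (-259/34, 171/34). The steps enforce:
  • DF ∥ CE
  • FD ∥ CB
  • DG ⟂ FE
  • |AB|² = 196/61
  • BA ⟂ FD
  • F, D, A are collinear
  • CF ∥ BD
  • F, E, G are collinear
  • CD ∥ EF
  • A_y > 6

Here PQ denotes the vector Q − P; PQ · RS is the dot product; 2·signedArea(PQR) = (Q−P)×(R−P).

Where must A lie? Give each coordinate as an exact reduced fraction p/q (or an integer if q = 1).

1. A_x = -253/61  [F, D, A are collinear ∩ BA ⟂ FD]
2. A_y = 389/61  [F, D, A are collinear ∩ BA ⟂ FD]
   → A = (-253/61, 389/61)

A = (-253/61, 389/61)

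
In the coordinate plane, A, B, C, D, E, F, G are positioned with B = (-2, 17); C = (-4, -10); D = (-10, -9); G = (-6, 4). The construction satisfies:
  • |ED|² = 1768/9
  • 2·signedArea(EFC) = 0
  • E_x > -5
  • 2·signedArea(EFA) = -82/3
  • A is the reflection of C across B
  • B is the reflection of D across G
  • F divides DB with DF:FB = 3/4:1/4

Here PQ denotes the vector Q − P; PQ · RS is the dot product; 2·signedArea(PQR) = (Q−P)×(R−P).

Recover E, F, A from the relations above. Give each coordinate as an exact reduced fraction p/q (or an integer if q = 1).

1. F_x = -4  [F divides DB with DF:FB = 3/4:1/4]
2. F_y = 21/2  [F divides DB with DF:FB = 3/4:1/4]
   → F = (-4, 21/2)
3. A_x = 0  [A is the reflection of C across B]
4. A_y = 44  [A is the reflection of C across B]
   → A = (0, 44)
5. E_x = -4  [2·signedArea(EFC) = 0 ∩ 2·signedArea(EFA) = -82/3]
6. E_y = 11/3  [2·signedArea(EFC) = 0 ∩ 2·signedArea(EFA) = -82/3]
   → E = (-4, 11/3)

A = (0, 44)
E = (-4, 11/3)
F = (-4, 21/2)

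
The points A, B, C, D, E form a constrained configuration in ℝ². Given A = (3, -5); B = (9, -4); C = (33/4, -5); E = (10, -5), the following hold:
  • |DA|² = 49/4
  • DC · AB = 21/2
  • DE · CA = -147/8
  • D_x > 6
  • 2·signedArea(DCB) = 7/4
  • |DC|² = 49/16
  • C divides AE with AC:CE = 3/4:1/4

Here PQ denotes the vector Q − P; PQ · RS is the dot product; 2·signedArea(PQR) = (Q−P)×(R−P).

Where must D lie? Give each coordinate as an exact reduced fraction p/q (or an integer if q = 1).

1. D_x = 13/2  [2·signedArea(DCB) = 7/4 ∩ DE · CA = -147/8]
2. D_y = -5  [2·signedArea(DCB) = 7/4 ∩ DE · CA = -147/8]
   → D = (13/2, -5)

D = (13/2, -5)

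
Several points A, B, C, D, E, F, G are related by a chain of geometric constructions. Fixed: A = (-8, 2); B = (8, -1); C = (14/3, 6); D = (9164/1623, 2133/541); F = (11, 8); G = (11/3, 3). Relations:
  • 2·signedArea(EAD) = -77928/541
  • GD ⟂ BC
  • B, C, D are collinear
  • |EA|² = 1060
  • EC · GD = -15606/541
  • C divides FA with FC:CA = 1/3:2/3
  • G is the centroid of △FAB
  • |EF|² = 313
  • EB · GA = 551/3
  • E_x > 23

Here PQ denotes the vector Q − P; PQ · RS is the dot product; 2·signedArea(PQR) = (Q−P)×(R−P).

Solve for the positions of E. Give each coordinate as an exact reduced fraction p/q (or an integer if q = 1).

E = (24, -4)

1. E_x = 24  [EB · GA = 551/3 ∩ EC · GD = -15606/541]
2. E_y = -4  [EB · GA = 551/3 ∩ EC · GD = -15606/541]
   → E = (24, -4)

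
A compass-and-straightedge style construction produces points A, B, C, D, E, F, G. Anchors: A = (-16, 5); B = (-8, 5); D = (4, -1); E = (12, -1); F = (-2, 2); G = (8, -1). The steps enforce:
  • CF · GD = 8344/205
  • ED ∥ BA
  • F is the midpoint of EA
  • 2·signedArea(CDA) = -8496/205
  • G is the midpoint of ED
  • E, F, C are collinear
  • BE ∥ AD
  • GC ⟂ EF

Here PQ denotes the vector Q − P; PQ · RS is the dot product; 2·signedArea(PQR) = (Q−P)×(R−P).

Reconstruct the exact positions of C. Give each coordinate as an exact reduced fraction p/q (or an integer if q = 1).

1. C_x = 1676/205  [E, F, C are collinear ∩ GC ⟂ EF]
2. C_y = -37/205  [E, F, C are collinear ∩ GC ⟂ EF]
   → C = (1676/205, -37/205)

C = (1676/205, -37/205)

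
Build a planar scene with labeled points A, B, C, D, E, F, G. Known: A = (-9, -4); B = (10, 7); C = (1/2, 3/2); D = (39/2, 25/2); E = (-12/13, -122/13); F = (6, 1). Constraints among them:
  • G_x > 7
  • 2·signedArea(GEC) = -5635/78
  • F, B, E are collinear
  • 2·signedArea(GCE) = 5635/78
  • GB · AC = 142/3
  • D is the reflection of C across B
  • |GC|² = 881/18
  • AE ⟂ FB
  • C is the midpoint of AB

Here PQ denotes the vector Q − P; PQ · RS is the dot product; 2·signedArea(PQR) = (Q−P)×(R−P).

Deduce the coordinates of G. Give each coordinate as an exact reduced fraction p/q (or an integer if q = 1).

1. G_x = 22/3  [2·signedArea(GCE) = 5635/78 ∩ GB · AC = 142/3]
2. G_y = 3  [2·signedArea(GCE) = 5635/78 ∩ GB · AC = 142/3]
   → G = (22/3, 3)

G = (22/3, 3)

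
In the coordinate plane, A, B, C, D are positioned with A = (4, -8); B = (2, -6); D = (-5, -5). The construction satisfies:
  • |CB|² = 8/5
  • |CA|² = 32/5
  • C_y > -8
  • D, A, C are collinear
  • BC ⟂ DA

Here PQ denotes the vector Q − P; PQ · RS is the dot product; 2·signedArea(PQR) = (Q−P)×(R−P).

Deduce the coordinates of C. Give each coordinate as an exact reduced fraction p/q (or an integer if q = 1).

1. C_x = 8/5  [D, A, C are collinear ∩ BC ⟂ DA]
2. C_y = -36/5  [D, A, C are collinear ∩ BC ⟂ DA]
   → C = (8/5, -36/5)

C = (8/5, -36/5)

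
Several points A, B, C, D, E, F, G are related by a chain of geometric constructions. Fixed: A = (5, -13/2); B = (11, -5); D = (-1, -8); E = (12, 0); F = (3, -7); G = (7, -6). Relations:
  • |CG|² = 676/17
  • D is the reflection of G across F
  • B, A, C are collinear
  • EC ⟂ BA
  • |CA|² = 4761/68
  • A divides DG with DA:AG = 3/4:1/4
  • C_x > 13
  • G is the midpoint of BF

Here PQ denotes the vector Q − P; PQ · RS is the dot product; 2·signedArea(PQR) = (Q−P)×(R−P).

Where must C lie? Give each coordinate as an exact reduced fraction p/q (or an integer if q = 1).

1. C_x = 223/17  [B, A, C are collinear ∩ EC ⟂ BA]
2. C_y = -76/17  [B, A, C are collinear ∩ EC ⟂ BA]
   → C = (223/17, -76/17)

C = (223/17, -76/17)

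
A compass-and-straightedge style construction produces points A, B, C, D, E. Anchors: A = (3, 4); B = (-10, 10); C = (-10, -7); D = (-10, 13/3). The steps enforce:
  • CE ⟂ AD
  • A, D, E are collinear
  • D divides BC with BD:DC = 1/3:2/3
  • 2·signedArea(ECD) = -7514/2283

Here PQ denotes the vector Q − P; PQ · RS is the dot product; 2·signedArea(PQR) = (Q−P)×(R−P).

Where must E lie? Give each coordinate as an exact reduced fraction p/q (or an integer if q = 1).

E = (-7389/761, 3292/761)

1. E_x = -7389/761  [A, D, E are collinear ∩ CE ⟂ AD]
2. E_y = 3292/761  [A, D, E are collinear ∩ CE ⟂ AD]
   → E = (-7389/761, 3292/761)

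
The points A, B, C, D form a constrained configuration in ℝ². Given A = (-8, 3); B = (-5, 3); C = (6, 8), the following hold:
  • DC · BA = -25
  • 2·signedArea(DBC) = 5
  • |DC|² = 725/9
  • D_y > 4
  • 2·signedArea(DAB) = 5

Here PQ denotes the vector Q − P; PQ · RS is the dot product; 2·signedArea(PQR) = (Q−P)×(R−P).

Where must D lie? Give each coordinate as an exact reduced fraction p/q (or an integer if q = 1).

D = (-7/3, 14/3)

1. D_x = -7/3  [2·signedArea(DAB) = 5 ∩ DC · BA = -25]
2. D_y = 14/3  [2·signedArea(DAB) = 5 ∩ DC · BA = -25]
   → D = (-7/3, 14/3)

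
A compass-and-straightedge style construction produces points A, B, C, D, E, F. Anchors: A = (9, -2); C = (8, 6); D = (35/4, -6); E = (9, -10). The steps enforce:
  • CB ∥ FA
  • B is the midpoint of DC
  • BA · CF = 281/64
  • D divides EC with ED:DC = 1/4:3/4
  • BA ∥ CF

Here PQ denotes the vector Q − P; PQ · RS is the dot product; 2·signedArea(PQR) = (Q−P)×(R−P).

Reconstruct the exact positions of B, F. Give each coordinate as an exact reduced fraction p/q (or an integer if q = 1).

B = (67/8, 0)
F = (69/8, 4)

1. B_x = 67/8  [B is the midpoint of DC]
2. B_y = 0  [B is the midpoint of DC]
   → B = (67/8, 0)
3. F_x = 69/8  [CB ∥ FA ∩ BA ∥ CF]
4. F_y = 4  [CB ∥ FA ∩ BA ∥ CF]
   → F = (69/8, 4)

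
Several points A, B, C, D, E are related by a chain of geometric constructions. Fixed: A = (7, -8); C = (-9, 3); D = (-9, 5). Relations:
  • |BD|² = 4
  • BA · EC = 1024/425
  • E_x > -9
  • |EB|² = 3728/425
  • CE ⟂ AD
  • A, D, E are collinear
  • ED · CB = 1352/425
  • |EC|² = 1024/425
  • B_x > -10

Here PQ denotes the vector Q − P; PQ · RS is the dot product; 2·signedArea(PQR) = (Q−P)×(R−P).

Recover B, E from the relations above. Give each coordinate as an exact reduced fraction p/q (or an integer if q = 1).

B = (-9, 7)
E = (-3409/425, 1787/425)

1. E_x = -3409/425  [A, D, E are collinear ∩ CE ⟂ AD]
2. E_y = 1787/425  [A, D, E are collinear ∩ CE ⟂ AD]
   → E = (-3409/425, 1787/425)
3. B_x = -9  [BA · EC = 1024/425 ∩ ED · CB = 1352/425]
4. B_y = 7  [BA · EC = 1024/425 ∩ ED · CB = 1352/425]
   → B = (-9, 7)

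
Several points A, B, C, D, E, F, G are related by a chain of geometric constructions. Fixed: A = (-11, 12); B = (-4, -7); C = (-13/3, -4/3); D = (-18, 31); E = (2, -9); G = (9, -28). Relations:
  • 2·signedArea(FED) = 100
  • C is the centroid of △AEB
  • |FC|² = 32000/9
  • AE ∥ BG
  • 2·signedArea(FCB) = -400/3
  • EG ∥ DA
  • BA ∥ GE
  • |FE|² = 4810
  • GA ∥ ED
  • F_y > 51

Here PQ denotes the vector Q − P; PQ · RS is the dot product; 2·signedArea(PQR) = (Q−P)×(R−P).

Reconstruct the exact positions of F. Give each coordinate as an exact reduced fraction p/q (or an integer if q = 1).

1. F_x = -31  [2·signedArea(FED) = 100 ∩ 2·signedArea(FCB) = -400/3]
2. F_y = 52  [2·signedArea(FED) = 100 ∩ 2·signedArea(FCB) = -400/3]
   → F = (-31, 52)

F = (-31, 52)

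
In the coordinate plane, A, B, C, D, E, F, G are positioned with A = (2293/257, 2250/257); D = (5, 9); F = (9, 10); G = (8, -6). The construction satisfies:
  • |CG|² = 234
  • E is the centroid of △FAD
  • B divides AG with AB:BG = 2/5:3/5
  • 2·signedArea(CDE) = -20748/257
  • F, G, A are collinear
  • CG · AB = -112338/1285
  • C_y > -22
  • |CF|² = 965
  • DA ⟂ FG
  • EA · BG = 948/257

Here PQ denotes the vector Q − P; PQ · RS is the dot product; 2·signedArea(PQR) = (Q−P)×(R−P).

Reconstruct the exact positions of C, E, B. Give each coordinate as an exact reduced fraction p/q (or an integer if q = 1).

B = (10991/1285, 3666/1285)
C = (11, -21)
E = (5891/771, 7133/771)

1. E_x = 5891/771  [E is the centroid of △FAD]
2. E_y = 7133/771  [E is the centroid of △FAD]
   → E = (5891/771, 7133/771)
3. B_x = 10991/1285  [B divides AG with AB:BG = 2/5:3/5]
4. B_y = 3666/1285  [B divides AG with AB:BG = 2/5:3/5]
   → B = (10991/1285, 3666/1285)
5. C_x = 11  [CG · AB = -112338/1285 ∩ 2·signedArea(CDE) = -20748/257]
6. C_y = -21  [CG · AB = -112338/1285 ∩ 2·signedArea(CDE) = -20748/257]
   → C = (11, -21)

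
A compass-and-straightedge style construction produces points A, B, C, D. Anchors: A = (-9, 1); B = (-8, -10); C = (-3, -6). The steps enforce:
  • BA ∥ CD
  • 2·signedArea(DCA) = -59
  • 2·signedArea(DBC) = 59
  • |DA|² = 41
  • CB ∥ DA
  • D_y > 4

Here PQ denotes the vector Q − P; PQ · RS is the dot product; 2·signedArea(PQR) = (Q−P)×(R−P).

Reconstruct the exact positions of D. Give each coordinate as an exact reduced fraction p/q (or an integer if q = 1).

1. D_x = -4  [CB ∥ DA ∩ BA ∥ CD]
2. D_y = 5  [CB ∥ DA ∩ BA ∥ CD]
   → D = (-4, 5)

D = (-4, 5)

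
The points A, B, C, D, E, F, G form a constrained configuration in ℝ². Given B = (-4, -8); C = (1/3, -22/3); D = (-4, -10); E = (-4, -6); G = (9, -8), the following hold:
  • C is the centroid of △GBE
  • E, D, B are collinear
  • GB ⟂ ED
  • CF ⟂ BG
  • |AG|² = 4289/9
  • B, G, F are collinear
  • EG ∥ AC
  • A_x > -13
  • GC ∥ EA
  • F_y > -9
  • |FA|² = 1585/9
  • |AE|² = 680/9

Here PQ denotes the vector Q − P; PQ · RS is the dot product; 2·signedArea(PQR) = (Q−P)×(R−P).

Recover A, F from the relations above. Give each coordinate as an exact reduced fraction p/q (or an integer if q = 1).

A = (-38/3, -16/3)
F = (1/3, -8)

1. A_x = -38/3  [EG ∥ AC ∩ GC ∥ EA]
2. A_y = -16/3  [EG ∥ AC ∩ GC ∥ EA]
   → A = (-38/3, -16/3)
3. F_x = 1/3  [B, G, F are collinear ∩ CF ⟂ BG]
4. F_y = -8  [B, G, F are collinear ∩ CF ⟂ BG]
   → F = (1/3, -8)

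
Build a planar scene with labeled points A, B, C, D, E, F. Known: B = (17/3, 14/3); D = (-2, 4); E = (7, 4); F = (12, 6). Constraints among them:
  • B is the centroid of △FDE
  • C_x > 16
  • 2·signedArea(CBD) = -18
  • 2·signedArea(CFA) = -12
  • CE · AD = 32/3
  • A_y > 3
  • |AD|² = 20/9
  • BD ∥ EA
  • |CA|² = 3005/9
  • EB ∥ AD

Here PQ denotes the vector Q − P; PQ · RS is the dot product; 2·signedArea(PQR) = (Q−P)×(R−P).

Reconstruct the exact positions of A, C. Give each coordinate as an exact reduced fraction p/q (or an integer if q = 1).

A = (-2/3, 10/3)
C = (17, 8)

1. A_x = -2/3  [EB ∥ AD ∩ BD ∥ EA]
2. A_y = 10/3  [EB ∥ AD ∩ BD ∥ EA]
   → A = (-2/3, 10/3)
3. C_x = 17  [2·signedArea(CFA) = -12 ∩ CE · AD = 32/3]
4. C_y = 8  [2·signedArea(CFA) = -12 ∩ CE · AD = 32/3]
   → C = (17, 8)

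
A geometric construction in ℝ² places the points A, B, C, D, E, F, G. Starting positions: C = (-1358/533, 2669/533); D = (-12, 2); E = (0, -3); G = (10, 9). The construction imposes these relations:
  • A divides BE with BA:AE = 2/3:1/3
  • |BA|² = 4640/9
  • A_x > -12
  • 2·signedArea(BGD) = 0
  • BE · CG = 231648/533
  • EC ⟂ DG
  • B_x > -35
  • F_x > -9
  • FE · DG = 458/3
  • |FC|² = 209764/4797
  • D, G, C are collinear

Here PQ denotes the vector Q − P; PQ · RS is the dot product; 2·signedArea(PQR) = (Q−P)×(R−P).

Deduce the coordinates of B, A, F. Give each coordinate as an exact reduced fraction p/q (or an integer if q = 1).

1. B_x = -34  [2·signedArea(BGD) = 0 ∩ BE · CG = 231648/533]
2. B_y = -5  [2·signedArea(BGD) = 0 ∩ BE · CG = 231648/533]
   → B = (-34, -5)
3. A_x = -34/3  [A divides BE with BA:AE = 2/3:1/3]
4. A_y = -11/3  [A divides BE with BA:AE = 2/3:1/3]
   → A = (-34/3, -11/3)
5. F_x = -14150/1599  [line -22·x + -7·y + -521/3 = 0 ∩ |FC|² = 209764/4797]
6. F_y = 4801/1599  [line -22·x + -7·y + -521/3 = 0 ∩ |FC|² = 209764/4797]
   → F = (-14150/1599, 4801/1599)

A = (-34/3, -11/3)
B = (-34, -5)
F = (-14150/1599, 4801/1599)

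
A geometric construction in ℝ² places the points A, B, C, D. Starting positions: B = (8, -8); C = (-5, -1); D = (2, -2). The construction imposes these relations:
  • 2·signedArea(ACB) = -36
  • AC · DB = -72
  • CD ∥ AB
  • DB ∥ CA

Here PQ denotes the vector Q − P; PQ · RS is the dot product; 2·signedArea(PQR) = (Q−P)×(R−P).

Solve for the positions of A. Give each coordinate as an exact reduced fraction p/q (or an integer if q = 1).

1. A_x = 1  [CD ∥ AB ∩ DB ∥ CA]
2. A_y = -7  [CD ∥ AB ∩ DB ∥ CA]
   → A = (1, -7)

A = (1, -7)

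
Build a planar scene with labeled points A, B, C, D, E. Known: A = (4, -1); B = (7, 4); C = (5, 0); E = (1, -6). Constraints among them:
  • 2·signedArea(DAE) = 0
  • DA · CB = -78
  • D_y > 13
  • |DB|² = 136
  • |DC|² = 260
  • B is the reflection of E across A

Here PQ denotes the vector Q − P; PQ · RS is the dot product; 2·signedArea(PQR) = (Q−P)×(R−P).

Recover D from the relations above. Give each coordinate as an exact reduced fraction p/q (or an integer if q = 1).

D = (13, 14)

1. D_x = 13  [2·signedArea(DAE) = 0 ∩ DA · CB = -78]
2. D_y = 14  [2·signedArea(DAE) = 0 ∩ DA · CB = -78]
   → D = (13, 14)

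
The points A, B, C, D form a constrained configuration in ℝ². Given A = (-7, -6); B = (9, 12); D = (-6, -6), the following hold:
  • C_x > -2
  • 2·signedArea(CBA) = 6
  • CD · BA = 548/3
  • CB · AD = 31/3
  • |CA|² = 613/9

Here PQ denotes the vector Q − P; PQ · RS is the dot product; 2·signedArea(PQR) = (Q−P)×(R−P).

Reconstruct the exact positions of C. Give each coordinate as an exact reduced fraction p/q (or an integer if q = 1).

C = (-4/3, 0)

1. C_x = -4/3  [2·signedArea(CBA) = 6 ∩ CD · BA = 548/3]
2. C_y = 0  [2·signedArea(CBA) = 6 ∩ CD · BA = 548/3]
   → C = (-4/3, 0)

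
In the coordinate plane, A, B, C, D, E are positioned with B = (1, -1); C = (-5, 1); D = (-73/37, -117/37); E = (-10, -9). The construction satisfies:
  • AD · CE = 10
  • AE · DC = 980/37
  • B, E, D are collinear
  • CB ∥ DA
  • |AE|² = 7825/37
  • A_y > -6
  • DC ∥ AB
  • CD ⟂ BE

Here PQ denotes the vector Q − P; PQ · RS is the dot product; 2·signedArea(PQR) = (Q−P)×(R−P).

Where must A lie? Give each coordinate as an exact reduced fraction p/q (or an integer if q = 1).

A = (149/37, -191/37)

1. A_x = 149/37  [DC ∥ AB ∩ CB ∥ DA]
2. A_y = -191/37  [DC ∥ AB ∩ CB ∥ DA]
   → A = (149/37, -191/37)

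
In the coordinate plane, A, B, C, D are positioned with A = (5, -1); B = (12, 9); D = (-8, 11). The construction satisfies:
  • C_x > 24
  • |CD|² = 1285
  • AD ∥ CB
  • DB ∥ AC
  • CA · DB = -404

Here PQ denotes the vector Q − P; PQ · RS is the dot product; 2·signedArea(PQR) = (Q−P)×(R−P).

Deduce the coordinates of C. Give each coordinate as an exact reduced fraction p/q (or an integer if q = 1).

C = (25, -3)

1. C_x = 25  [AD ∥ CB ∩ DB ∥ AC]
2. C_y = -3  [AD ∥ CB ∩ DB ∥ AC]
   → C = (25, -3)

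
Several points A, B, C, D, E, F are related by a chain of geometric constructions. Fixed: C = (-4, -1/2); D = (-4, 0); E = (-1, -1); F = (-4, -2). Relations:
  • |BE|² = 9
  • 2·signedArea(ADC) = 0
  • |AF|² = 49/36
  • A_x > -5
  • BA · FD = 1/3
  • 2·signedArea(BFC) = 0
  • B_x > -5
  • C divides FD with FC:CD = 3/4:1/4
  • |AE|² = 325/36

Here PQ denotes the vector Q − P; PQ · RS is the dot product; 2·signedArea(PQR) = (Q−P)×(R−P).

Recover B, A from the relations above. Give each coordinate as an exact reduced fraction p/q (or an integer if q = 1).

A = (-4, -5/6)
B = (-4, -1)

1. B_x = -4  [2·signedArea(BFC) = 0]
2. B_y = -1  [|BE|² = 9]
   → B = (-4, -1)
3. A_x = -4  [2·signedArea(ADC) = 0 ∩ BA · FD = 1/3]
4. A_y = -5/6  [2·signedArea(ADC) = 0 ∩ BA · FD = 1/3]
   → A = (-4, -5/6)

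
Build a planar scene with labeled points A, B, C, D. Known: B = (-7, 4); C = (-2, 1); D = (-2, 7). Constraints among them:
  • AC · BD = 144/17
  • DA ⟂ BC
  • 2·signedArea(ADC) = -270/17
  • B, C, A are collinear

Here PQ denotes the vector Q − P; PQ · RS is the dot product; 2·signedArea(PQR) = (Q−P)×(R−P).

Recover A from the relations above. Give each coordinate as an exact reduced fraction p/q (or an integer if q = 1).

1. A_x = -79/17  [B, C, A are collinear ∩ DA ⟂ BC]
2. A_y = 44/17  [B, C, A are collinear ∩ DA ⟂ BC]
   → A = (-79/17, 44/17)

A = (-79/17, 44/17)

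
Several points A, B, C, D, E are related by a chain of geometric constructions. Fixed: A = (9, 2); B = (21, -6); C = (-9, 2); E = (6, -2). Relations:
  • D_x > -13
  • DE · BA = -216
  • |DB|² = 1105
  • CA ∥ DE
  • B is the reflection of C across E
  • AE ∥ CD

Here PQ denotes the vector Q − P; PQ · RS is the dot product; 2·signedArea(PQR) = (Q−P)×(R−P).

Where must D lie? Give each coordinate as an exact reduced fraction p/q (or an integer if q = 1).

D = (-12, -2)

1. D_x = -12  [CA ∥ DE ∩ AE ∥ CD]
2. D_y = -2  [CA ∥ DE ∩ AE ∥ CD]
   → D = (-12, -2)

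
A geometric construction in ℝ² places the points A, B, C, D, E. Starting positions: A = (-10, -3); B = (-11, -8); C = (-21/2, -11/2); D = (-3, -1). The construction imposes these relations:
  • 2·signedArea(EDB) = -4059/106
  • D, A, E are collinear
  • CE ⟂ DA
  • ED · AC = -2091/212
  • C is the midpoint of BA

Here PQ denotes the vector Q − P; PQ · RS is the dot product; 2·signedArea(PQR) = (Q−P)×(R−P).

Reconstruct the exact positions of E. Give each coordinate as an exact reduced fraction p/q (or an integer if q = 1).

1. E_x = -1179/106  [D, A, E are collinear ∩ CE ⟂ DA]
2. E_y = -176/53  [D, A, E are collinear ∩ CE ⟂ DA]
   → E = (-1179/106, -176/53)

E = (-1179/106, -176/53)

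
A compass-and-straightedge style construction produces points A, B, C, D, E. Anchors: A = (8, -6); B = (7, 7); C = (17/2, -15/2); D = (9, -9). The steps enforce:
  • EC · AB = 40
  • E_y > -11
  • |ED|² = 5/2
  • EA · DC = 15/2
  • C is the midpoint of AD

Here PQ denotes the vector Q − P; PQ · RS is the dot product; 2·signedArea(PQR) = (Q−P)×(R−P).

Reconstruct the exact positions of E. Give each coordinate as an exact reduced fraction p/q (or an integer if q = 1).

1. E_x = 19/2  [EC · AB = 40 ∩ EA · DC = 15/2]
2. E_y = -21/2  [EC · AB = 40 ∩ EA · DC = 15/2]
   → E = (19/2, -21/2)

E = (19/2, -21/2)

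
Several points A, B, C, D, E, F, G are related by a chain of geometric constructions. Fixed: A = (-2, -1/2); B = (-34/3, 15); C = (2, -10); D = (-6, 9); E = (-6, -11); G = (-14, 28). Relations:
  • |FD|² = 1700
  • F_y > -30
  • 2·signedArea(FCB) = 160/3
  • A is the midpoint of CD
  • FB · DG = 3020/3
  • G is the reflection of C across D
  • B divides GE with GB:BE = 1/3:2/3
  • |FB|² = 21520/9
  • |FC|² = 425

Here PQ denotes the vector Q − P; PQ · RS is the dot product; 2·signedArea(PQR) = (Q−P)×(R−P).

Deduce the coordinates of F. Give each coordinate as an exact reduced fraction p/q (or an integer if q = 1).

F = (10, -29)

1. F_x = 10  [2·signedArea(FCB) = 160/3 ∩ FB · DG = 3020/3]
2. F_y = -29  [2·signedArea(FCB) = 160/3 ∩ FB · DG = 3020/3]
   → F = (10, -29)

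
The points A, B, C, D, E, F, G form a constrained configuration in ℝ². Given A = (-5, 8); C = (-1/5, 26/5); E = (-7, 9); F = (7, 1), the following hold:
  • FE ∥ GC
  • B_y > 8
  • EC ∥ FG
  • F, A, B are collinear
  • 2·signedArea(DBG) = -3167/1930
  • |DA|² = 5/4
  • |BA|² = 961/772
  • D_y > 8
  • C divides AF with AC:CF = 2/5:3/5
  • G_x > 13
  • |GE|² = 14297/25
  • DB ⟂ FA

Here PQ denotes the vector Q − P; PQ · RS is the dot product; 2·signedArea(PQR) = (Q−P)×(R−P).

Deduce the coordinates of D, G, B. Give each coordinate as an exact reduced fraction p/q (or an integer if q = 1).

1. G_x = 69/5  [FE ∥ GC ∩ EC ∥ FG]
2. G_y = -14/5  [FE ∥ GC ∩ EC ∥ FG]
   → G = (69/5, -14/5)
3. B_x = -1151/193  [line -7·x + -12·y + 61 = 0 ∩ |BA|² = 961/772]
4. B_y = 3305/386  [line -7·x + -12·y + 61 = 0 ∩ |BA|² = 961/772]
   → B = (-1151/193, 3305/386)
5. D_x = -6  [2·signedArea(DBG) = -3167/1930 ∩ DB ⟂ FA]
6. D_y = 17/2  [2·signedArea(DBG) = -3167/1930 ∩ DB ⟂ FA]
   → D = (-6, 17/2)

B = (-1151/193, 3305/386)
D = (-6, 17/2)
G = (69/5, -14/5)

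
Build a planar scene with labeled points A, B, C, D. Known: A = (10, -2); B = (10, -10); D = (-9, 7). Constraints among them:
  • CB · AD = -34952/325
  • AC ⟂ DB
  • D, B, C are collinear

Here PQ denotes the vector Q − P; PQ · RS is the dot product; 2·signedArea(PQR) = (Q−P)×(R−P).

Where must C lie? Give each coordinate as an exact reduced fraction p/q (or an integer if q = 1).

C = (1958/325, -2094/325)

1. C_x = 1958/325  [D, B, C are collinear ∩ AC ⟂ DB]
2. C_y = -2094/325  [D, B, C are collinear ∩ AC ⟂ DB]
   → C = (1958/325, -2094/325)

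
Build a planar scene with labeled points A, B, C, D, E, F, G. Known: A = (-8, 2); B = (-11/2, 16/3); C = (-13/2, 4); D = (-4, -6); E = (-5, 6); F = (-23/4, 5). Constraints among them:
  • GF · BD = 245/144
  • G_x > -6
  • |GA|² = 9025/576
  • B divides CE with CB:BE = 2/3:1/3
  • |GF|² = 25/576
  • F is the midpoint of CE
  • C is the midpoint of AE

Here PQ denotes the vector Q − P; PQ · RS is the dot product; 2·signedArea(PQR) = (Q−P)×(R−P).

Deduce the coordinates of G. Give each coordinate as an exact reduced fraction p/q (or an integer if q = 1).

G = (-45/8, 31/6)

1. G_x = -45/8  [line -3/2·x + 34/3·y + -9647/144 = 0 ∩ |GA|² = 9025/576]
2. G_y = 31/6  [line -3/2·x + 34/3·y + -9647/144 = 0 ∩ |GA|² = 9025/576]
   → G = (-45/8, 31/6)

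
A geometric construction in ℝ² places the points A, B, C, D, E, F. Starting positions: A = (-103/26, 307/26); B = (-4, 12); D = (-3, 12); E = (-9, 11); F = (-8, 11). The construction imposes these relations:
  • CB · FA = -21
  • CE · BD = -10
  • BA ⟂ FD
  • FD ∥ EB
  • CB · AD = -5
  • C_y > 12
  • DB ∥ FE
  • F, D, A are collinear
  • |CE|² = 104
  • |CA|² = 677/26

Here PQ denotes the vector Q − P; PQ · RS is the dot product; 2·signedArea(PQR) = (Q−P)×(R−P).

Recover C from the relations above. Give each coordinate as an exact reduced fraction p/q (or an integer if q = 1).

C = (1, 13)

1. C_x = 1  [CE · BD = -10 ∩ CB · FA = -21]
2. C_y = 13  [CE · BD = -10 ∩ CB · FA = -21]
   → C = (1, 13)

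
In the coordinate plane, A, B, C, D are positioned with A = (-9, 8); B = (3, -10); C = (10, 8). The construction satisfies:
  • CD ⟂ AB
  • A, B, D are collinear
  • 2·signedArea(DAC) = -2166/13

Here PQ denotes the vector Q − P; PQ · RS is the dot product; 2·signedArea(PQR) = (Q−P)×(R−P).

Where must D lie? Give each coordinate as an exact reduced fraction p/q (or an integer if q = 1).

1. D_x = -41/13  [A, B, D are collinear ∩ CD ⟂ AB]
2. D_y = -10/13  [A, B, D are collinear ∩ CD ⟂ AB]
   → D = (-41/13, -10/13)

D = (-41/13, -10/13)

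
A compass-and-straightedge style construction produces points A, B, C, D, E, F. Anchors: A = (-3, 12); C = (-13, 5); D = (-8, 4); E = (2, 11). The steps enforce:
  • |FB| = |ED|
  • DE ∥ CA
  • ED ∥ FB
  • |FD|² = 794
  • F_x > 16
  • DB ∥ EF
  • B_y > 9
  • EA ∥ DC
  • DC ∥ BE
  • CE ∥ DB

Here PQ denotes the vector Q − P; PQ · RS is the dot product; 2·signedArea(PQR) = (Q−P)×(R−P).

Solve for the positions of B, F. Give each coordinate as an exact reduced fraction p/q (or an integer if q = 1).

B = (7, 10)
F = (17, 17)

1. B_x = 7  [DC ∥ BE ∩ CE ∥ DB]
2. B_y = 10  [DC ∥ BE ∩ CE ∥ DB]
   → B = (7, 10)
3. F_x = 17  [ED ∥ FB ∩ DB ∥ EF]
4. F_y = 17  [ED ∥ FB ∩ DB ∥ EF]
   → F = (17, 17)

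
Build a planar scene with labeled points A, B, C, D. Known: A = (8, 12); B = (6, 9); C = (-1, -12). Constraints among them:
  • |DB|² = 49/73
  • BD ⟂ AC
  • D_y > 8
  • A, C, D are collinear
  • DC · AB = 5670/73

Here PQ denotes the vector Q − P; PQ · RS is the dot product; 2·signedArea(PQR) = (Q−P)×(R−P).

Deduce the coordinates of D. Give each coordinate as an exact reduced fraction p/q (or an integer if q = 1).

1. D_x = 494/73  [A, C, D are collinear ∩ BD ⟂ AC]
2. D_y = 636/73  [A, C, D are collinear ∩ BD ⟂ AC]
   → D = (494/73, 636/73)

D = (494/73, 636/73)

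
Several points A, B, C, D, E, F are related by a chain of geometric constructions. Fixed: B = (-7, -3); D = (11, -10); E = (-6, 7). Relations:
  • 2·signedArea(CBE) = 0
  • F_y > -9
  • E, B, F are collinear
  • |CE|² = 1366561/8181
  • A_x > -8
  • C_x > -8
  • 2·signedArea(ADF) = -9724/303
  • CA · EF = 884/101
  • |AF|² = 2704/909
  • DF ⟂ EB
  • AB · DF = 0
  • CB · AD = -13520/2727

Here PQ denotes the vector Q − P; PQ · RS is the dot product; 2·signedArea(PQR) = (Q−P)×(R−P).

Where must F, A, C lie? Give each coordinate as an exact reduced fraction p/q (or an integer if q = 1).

A = (-2225/303, -1949/303)
C = (-6623/909, -5327/909)
F = (-759/101, -823/101)

1. F_x = -759/101  [E, B, F are collinear ∩ DF ⟂ EB]
2. F_y = -823/101  [E, B, F are collinear ∩ DF ⟂ EB]
   → F = (-759/101, -823/101)
3. A_x = -2225/303  [AB · DF = 0 ∩ 2·signedArea(ADF) = -9724/303]
4. A_y = -1949/303  [AB · DF = 0 ∩ 2·signedArea(ADF) = -9724/303]
   → A = (-2225/303, -1949/303)
5. C_x = -6623/909  [2·signedArea(CBE) = 0 ∩ CA · EF = 884/101]
6. C_y = -5327/909  [2·signedArea(CBE) = 0 ∩ CA · EF = 884/101]
   → C = (-6623/909, -5327/909)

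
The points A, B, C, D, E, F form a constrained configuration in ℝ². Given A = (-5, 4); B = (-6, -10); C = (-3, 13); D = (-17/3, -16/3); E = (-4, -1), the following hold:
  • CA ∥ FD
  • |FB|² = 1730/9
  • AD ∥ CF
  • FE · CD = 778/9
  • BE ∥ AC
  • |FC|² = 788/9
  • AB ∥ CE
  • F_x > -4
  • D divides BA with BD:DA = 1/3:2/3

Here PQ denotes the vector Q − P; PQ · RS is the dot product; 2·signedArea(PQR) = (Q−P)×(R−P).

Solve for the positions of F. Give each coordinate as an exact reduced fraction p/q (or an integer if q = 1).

F = (-11/3, 11/3)

1. F_x = -11/3  [CA ∥ FD ∩ AD ∥ CF]
2. F_y = 11/3  [CA ∥ FD ∩ AD ∥ CF]
   → F = (-11/3, 11/3)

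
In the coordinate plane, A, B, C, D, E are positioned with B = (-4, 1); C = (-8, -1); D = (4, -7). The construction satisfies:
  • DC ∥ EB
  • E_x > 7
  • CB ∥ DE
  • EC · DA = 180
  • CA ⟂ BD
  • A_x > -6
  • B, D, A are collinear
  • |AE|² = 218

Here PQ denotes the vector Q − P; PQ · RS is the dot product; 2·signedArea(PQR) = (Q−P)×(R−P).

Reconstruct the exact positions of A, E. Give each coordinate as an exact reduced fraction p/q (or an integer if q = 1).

A = (-5, 2)
E = (8, -5)

1. A_x = -5  [B, D, A are collinear ∩ CA ⟂ BD]
2. A_y = 2  [B, D, A are collinear ∩ CA ⟂ BD]
   → A = (-5, 2)
3. E_x = 8  [DC ∥ EB ∩ CB ∥ DE]
4. E_y = -5  [DC ∥ EB ∩ CB ∥ DE]
   → E = (8, -5)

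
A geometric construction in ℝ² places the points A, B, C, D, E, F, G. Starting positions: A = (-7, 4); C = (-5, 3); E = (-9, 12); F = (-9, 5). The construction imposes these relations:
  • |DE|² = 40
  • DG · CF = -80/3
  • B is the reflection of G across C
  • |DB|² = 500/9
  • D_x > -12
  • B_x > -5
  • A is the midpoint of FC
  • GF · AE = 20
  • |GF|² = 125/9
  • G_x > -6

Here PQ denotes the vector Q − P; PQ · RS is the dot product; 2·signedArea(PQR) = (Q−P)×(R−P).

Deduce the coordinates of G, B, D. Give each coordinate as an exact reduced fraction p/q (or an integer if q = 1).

1. G_x = -17/3  [line 2·x + -8·y + 38 = 0 ∩ |GF|² = 125/9]
2. G_y = 10/3  [line 2·x + -8·y + 38 = 0 ∩ |GF|² = 125/9]
   → G = (-17/3, 10/3)
3. B_x = -13/3  [B is the reflection of G across C]
4. B_y = 8/3  [B is the reflection of G across C]
   → B = (-13/3, 8/3)
5. D_x = -11  [line 4·x + -2·y + 56 = 0 ∩ |DB|² = 500/9]
6. D_y = 6  [line 4·x + -2·y + 56 = 0 ∩ |DB|² = 500/9]
   → D = (-11, 6)

B = (-13/3, 8/3)
D = (-11, 6)
G = (-17/3, 10/3)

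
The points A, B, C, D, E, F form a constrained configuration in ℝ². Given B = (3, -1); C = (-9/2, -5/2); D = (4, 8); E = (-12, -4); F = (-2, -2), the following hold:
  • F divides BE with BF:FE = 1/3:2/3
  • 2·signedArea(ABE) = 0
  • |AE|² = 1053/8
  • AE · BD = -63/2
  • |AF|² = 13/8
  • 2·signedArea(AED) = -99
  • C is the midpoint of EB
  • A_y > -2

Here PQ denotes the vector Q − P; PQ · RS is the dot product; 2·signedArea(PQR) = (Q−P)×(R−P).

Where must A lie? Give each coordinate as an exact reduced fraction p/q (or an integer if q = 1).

1. A_x = -3/4  [2·signedArea(ABE) = 0 ∩ 2·signedArea(AED) = -99]
2. A_y = -7/4  [2·signedArea(ABE) = 0 ∩ 2·signedArea(AED) = -99]
   → A = (-3/4, -7/4)

A = (-3/4, -7/4)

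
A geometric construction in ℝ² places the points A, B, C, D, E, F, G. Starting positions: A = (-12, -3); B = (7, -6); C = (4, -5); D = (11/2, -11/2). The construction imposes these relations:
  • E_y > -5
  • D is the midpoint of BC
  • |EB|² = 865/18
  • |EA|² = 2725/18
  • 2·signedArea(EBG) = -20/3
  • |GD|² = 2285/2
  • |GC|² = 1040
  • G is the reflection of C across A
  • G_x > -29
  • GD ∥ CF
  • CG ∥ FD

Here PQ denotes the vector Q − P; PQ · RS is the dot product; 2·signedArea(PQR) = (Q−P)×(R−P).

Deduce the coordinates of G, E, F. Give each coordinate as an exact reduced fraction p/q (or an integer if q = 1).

E = (1/6, -29/6)
F = (75/2, -19/2)
G = (-28, -1)

1. G_x = -28  [G is the reflection of C across A]
2. G_y = -1  [G is the reflection of C across A]
   → G = (-28, -1)
3. E_x = 1/6  [line -5·x + -35·y + -505/3 = 0 ∩ |EB|² = 865/18]
4. E_y = -29/6  [line -5·x + -35·y + -505/3 = 0 ∩ |EB|² = 865/18]
   → E = (1/6, -29/6)
5. F_x = 75/2  [CG ∥ FD ∩ GD ∥ CF]
6. F_y = -19/2  [CG ∥ FD ∩ GD ∥ CF]
   → F = (75/2, -19/2)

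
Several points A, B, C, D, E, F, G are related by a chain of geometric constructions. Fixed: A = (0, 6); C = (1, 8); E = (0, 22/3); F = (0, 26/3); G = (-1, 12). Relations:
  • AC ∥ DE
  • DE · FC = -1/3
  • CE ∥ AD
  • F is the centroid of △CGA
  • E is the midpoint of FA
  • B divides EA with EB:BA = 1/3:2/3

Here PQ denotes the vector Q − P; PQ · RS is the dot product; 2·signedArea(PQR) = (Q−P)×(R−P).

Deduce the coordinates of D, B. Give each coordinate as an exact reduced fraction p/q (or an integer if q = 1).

B = (0, 62/9)
D = (-1, 16/3)

1. D_x = -1  [AC ∥ DE ∩ CE ∥ AD]
2. D_y = 16/3  [AC ∥ DE ∩ CE ∥ AD]
   → D = (-1, 16/3)
3. B_x = 0  [B divides EA with EB:BA = 1/3:2/3]
4. B_y = 62/9  [B divides EA with EB:BA = 1/3:2/3]
   → B = (0, 62/9)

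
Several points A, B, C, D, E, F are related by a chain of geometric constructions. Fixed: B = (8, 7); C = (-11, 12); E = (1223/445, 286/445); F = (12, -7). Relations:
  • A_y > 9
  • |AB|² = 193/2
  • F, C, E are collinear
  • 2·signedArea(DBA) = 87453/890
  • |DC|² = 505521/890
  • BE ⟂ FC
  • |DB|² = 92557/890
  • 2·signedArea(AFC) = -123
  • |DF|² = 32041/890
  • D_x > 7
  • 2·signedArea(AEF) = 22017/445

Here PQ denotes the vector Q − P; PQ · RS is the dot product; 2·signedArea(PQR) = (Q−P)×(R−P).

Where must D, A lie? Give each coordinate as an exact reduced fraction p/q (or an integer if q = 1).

A = (-3/2, 19/2)
D = (6563/890, -2829/890)

1. A_x = -3/2  [line 3401/445·x + 4117/445·y + -6802/89 = 0 ∩ |AB|² = 193/2]
2. A_y = 19/2  [line 3401/445·x + 4117/445·y + -6802/89 = 0 ∩ |AB|² = 193/2]
   → A = (-3/2, 19/2)
3. D_x = 6563/890  [line -5/2·x + -19/2·y + -5234/445 = 0 ∩ |DB|² = 92557/890]
4. D_y = -2829/890  [line -5/2·x + -19/2·y + -5234/445 = 0 ∩ |DB|² = 92557/890]
   → D = (6563/890, -2829/890)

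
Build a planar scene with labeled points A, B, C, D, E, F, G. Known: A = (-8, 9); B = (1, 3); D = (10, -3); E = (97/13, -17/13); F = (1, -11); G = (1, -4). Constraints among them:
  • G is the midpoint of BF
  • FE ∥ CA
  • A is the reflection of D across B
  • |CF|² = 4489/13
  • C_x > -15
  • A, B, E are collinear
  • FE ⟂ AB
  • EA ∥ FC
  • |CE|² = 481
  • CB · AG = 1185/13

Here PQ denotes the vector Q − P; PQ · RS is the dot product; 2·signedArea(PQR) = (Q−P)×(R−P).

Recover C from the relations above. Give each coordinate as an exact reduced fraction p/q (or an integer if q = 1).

1. C_x = -188/13  [FE ∥ CA ∩ EA ∥ FC]
2. C_y = -9/13  [FE ∥ CA ∩ EA ∥ FC]
   → C = (-188/13, -9/13)

C = (-188/13, -9/13)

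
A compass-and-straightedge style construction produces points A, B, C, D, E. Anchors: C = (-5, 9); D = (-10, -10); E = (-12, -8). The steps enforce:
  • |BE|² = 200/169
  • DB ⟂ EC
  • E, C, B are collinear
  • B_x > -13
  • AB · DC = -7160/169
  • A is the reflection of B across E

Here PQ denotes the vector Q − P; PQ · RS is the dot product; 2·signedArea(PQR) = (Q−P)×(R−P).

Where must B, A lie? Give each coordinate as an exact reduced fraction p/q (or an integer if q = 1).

1. B_x = -2098/169  [E, C, B are collinear ∩ DB ⟂ EC]
2. B_y = -1522/169  [E, C, B are collinear ∩ DB ⟂ EC]
   → B = (-2098/169, -1522/169)
3. A_x = -1958/169  [A is the reflection of B across E]
4. A_y = -1182/169  [A is the reflection of B across E]
   → A = (-1958/169, -1182/169)

A = (-1958/169, -1182/169)
B = (-2098/169, -1522/169)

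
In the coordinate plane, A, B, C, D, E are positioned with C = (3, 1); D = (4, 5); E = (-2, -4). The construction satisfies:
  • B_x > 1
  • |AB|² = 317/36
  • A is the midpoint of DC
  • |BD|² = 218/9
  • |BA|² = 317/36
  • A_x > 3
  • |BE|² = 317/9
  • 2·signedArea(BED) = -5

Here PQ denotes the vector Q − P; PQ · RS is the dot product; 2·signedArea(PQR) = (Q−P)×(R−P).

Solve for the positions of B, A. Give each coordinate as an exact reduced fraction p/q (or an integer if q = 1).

A = (7/2, 3)
B = (5/3, 2/3)

1. B_x = 5/3  [line -9·x + 6·y + 11 = 0 ∩ |BE|² = 317/9]
2. B_y = 2/3  [line -9·x + 6·y + 11 = 0 ∩ |BE|² = 317/9]
   → B = (5/3, 2/3)
3. A_x = 7/2  [A is the midpoint of DC]
4. A_y = 3  [A is the midpoint of DC]
   → A = (7/2, 3)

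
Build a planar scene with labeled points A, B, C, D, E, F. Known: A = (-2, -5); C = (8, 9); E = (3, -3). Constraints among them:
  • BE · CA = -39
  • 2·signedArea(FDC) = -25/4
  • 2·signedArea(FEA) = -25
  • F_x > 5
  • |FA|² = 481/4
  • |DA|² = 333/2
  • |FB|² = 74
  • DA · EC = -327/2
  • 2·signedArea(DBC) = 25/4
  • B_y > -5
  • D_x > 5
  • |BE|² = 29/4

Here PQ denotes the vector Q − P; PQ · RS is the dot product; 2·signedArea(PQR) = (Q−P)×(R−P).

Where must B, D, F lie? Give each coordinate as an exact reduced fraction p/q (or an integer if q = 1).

B = (1/2, -4)
D = (11/2, 11/2)
F = (11/2, 3)

1. B_x = 1/2  [line 10·x + 14·y + 51 = 0 ∩ |BE|² = 29/4]
2. B_y = -4  [line 10·x + 14·y + 51 = 0 ∩ |BE|² = 29/4]
   → B = (1/2, -4)
3. D_x = 11/2  [2·signedArea(DBC) = 25/4 ∩ DA · EC = -327/2]
4. D_y = 11/2  [2·signedArea(DBC) = 25/4 ∩ DA · EC = -327/2]
   → D = (11/2, 11/2)
5. F_x = 11/2  [2·signedArea(FDC) = -25/4 ∩ 2·signedArea(FEA) = -25]
6. F_y = 3  [2·signedArea(FDC) = -25/4 ∩ 2·signedArea(FEA) = -25]
   → F = (11/2, 3)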